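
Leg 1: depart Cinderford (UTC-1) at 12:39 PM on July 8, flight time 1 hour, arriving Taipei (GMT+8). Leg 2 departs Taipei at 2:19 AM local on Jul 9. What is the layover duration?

Convert departure to UTC: 12:39 PM + 1:00 = 1:39 PM UTC on Jul 8.
Add 1 hour flight time → 2:39 PM UTC.
Taipei is UTC+8:00, so local arrival = 2:39 PM + 8:00 = 10:39 PM on Jul 8.
Layover = 2:19 AM − 10:39 PM (+1 day) = 3 hours 40 minutes.

3 hours 40 minutes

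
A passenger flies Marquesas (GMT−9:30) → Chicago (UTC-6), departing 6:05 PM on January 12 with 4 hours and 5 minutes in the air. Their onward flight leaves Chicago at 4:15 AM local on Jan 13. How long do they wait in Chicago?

Convert departure to UTC: 6:05 PM + 9:30 = 3:35 AM UTC on Jan 13.
Add 4 hours and 5 minutes flight time → 7:40 AM UTC.
Chicago is UTC−6:00, so local arrival = 7:40 AM − 6:00 = 1:40 AM on Jan 13.
Layover = 4:15 AM − 1:40 AM = 2 hours 35 minutes.

2 hours 35 minutes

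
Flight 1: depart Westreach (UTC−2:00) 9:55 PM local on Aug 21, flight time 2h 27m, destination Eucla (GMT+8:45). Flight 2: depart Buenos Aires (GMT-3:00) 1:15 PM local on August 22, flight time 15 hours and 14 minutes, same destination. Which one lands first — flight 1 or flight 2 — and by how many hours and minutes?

the first, by 29 hours 7 minutes

Flight 1 in UTC: 9:55 PM + 2:00 = 11:55 PM on Aug 21.
+2 hours 27 minutes → arrive 2:22 AM UTC on Aug 22.
Flight 2 in UTC: 1:15 PM + 3:00 = 4:15 PM on Aug 22.
+15 hours and 14 minutes → arrive 7:29 AM UTC on Aug 23.
Flight 1 lands earlier by 29 hours 7 minutes.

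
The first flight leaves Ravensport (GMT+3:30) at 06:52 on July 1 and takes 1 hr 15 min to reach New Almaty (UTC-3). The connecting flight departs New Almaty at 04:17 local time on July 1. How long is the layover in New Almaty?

2 hours 40 minutes

Convert departure to UTC: 06:52 − 3:30 = 03:22 UTC on Jul 1.
Add 1 hour and 15 minutes flight time → 04:37 UTC.
New Almaty is UTC−3:00, so local arrival = 04:37 − 3:00 = 01:37 on Jul 1.
Layover = 04:17 − 01:37 = 2 hours 40 minutes.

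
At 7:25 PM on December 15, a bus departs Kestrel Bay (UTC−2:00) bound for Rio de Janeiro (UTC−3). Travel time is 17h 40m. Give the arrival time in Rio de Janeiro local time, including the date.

Rio de Janeiro is 1:00 behind Kestrel Bay.
After 17 hours 40 minutes it is 1:05 PM (Dec 16) in Kestrel Bay.
Shift by the zone difference: 1:05 PM − 1:00 = 12:05 PM on Dec 16 in Rio de Janeiro.

12:05 PM on Dec 16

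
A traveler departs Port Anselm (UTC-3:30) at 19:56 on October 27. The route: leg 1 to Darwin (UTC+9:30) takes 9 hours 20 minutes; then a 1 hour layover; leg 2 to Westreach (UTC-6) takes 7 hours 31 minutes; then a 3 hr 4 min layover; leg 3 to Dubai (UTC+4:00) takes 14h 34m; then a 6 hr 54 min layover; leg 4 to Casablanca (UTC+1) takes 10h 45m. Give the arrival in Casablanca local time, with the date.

05:34 on October 30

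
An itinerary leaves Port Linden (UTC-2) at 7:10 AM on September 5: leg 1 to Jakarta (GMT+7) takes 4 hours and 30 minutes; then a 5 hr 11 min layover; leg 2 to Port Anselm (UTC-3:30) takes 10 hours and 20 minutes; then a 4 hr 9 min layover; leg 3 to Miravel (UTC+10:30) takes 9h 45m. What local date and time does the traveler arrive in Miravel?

Convert departure to UTC: 7:10 AM + 2:00 = 9:10 AM UTC on Sep 5.
Add 4 hours and 30 minutes leg 1 → 1:40 PM UTC.
Add 5 hours 11 minutes layover in Jakarta → 6:51 PM UTC.
Add 10 hours 20 minutes leg 2 → 5:11 AM UTC (Sep 6).
Add 4 hours and 9 minutes layover in Port Anselm → 9:20 AM UTC.
Add 9 hours 45 minutes leg 3 → 7:05 PM UTC.
Miravel is UTC+10:30, so local arrival = 7:05 PM + 10:30 = 5:35 AM on Sep 7.

5:35 AM on September 7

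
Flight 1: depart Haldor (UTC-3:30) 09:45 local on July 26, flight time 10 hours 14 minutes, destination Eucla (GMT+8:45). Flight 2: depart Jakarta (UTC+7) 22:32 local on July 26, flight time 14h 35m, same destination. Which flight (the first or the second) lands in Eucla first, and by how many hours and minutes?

Flight 1 in UTC: 09:45 + 3:30 = 13:15 on Jul 26.
+10 hours 14 minutes → arrive 23:29 UTC on Jul 26.
Flight 2 in UTC: 22:32 − 7:00 = 15:32 on Jul 26.
+14 hours and 35 minutes → arrive 06:07 UTC on Jul 27.
Flight 1 lands earlier by 6 hours 38 minutes.

the first, by 6 hours 38 minutes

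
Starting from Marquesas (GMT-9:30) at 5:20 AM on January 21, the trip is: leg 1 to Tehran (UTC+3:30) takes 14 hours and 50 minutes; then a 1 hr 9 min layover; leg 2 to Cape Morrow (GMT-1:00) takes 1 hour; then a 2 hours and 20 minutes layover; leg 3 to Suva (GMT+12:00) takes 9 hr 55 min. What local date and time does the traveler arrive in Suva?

Convert departure to UTC: 5:20 AM + 9:30 = 2:50 PM UTC on Jan 21.
Add 14 hours and 50 minutes leg 1 → 5:40 AM UTC (Jan 22).
Add 1 hour and 9 minutes layover in Tehran → 6:49 AM UTC.
Add 1 hour leg 2 → 7:49 AM UTC.
Add 2 hours and 20 minutes layover in Cape Morrow → 10:09 AM UTC.
Add 9 hours 55 minutes leg 3 → 8:04 PM UTC.
Suva is UTC+12:00, so local arrival = 8:04 PM + 12:00 = 8:04 AM on Jan 23.

8:04 AM on January 23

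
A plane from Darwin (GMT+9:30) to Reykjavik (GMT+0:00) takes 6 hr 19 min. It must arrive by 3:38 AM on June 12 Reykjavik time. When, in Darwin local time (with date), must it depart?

6:49 AM on June 12

Target arrival is already UTC: 3:38 AM on Jun 12.
Subtract 6 hours 19 minutes → departure 9:19 PM UTC on Jun 11.
Darwin is UTC+9:30: 9:19 PM + 9:30 = 6:49 AM on Jun 12.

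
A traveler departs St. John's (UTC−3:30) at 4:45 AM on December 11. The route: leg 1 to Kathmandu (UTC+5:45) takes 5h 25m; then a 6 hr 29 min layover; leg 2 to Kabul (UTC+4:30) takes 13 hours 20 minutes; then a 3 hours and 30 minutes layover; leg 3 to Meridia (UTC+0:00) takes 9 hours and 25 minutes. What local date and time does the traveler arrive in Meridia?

10:24 PM on Dec 12

Convert departure to UTC: 4:45 AM + 3:30 = 8:15 AM UTC on Dec 11.
Add 5 hours 25 minutes leg 1 → 1:40 PM UTC.
Add 6 hours 29 minutes layover in Kathmandu → 8:09 PM UTC.
Add 13 hours 20 minutes leg 2 → 9:29 AM UTC (Dec 12).
Add 3 hours 30 minutes layover in Kabul → 12:59 PM UTC.
Add 9 hours and 25 minutes leg 3 → 10:24 PM UTC.
Meridia is UTC+0, so local arrival is the same: 10:24 PM on Dec 12.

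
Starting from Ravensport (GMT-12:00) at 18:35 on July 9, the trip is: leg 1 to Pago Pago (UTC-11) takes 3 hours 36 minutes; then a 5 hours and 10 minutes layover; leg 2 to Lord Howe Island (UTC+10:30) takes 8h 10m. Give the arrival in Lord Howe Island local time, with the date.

Convert departure to UTC: 18:35 + 12:00 = 06:35 UTC on Jul 10.
Add 3 hours 36 minutes leg 1 → 10:11 UTC.
Add 5 hours and 10 minutes layover in Pago Pago → 15:21 UTC.
Add 8 hours 10 minutes leg 2 → 23:31 UTC.
Lord Howe Island is UTC+10:30, so local arrival = 23:31 + 10:30 = 10:01 on Jul 11.

10:01 on Jul 11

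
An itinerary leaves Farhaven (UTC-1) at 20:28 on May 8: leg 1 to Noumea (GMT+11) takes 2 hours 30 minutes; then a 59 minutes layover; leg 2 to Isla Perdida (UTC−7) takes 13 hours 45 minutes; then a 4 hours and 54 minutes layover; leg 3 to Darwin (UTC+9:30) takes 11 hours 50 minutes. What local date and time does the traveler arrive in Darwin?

Convert departure to UTC: 20:28 + 1:00 = 21:28 UTC on May 8.
Add 2 hours and 30 minutes leg 1 → 23:58 UTC.
Add 59 minutes layover in Noumea → 00:57 UTC (May 9).
Add 13 hours 45 minutes leg 2 → 14:42 UTC.
Add 4 hours 54 minutes layover in Isla Perdida → 19:36 UTC.
Add 11 hours 50 minutes leg 3 → 07:26 UTC (May 10).
Darwin is UTC+9:30, so local arrival = 07:26 + 9:30 = 16:56 on May 10.

16:56 on May 10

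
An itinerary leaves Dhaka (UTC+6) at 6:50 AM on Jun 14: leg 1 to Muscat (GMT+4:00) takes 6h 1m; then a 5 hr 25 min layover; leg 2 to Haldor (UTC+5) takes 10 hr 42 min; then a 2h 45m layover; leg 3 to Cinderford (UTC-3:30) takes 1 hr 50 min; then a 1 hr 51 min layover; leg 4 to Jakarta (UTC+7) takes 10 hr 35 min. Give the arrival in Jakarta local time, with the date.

10:59 PM on Jun 15

Convert departure to UTC: 6:50 AM − 6:00 = 12:50 AM UTC on Jun 14.
Add 6 hours 1 minute leg 1 → 6:51 AM UTC.
Add 5 hours and 25 minutes layover in Muscat → 12:16 PM UTC.
Add 10 hours and 42 minutes leg 2 → 10:58 PM UTC.
Add 2 hours and 45 minutes layover in Haldor → 1:43 AM UTC (Jun 15).
Add 1 hour and 50 minutes leg 3 → 3:33 AM UTC.
Add 1 hour and 51 minutes layover in Cinderford → 5:24 AM UTC.
Add 10 hours 35 minutes leg 4 → 3:59 PM UTC.
Jakarta is UTC+7:00, so local arrival = 3:59 PM + 7:00 = 10:59 PM on Jun 15.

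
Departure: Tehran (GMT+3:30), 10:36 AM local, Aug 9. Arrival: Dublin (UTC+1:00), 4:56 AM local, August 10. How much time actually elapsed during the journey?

Departure in UTC: 10:36 AM − 3:30 = 7:06 AM on Aug 9.
Arrival in UTC: 4:56 AM − 1:00 = 3:56 AM on Aug 10.
Elapsed = 3:56 AM − 7:06 AM (+1 day) = 20 hours 50 minutes.

20 hours 50 minutes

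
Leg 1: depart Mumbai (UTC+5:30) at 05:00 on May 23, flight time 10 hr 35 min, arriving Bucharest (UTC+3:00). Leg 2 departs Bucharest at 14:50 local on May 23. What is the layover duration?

Convert departure to UTC: 05:00 − 5:30 = 23:30 UTC on May 22.
Add 10 hours and 35 minutes flight time → 10:05 UTC (May 23).
Bucharest is UTC+3:00, so local arrival = 10:05 + 3:00 = 13:05 on May 23.
Layover = 14:50 − 13:05 = 1 hour 45 minutes.

1 hour 45 minutes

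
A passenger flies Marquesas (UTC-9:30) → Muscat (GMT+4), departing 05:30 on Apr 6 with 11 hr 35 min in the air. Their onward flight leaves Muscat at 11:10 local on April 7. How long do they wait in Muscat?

4 hours 35 minutes

Convert departure to UTC: 05:30 + 9:30 = 15:00 UTC on Apr 6.
Add 11 hours 35 minutes flight time → 02:35 UTC (Apr 7).
Muscat is UTC+4:00, so local arrival = 02:35 + 4:00 = 06:35 on Apr 7.
Layover = 11:10 − 06:35 = 4 hours 35 minutes.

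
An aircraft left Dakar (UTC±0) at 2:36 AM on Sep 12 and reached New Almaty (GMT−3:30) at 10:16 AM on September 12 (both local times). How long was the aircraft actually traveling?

Departure is already UTC: 2:36 AM on Sep 12.
Arrival in UTC: 10:16 AM + 3:30 = 1:46 PM on Sep 12.
Elapsed = 1:46 PM − 2:36 AM = 11 hours 10 minutes.

11 hours 10 minutes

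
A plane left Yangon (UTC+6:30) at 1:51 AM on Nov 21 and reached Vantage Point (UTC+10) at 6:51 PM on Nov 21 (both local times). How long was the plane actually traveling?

13 hours 30 minutes

Vantage Point is 3:30 ahead of Yangon.
Clock-face elapsed time (ignoring zones) is 17 hours.
Actual elapsed = 17 hours − 3:30 = 13 hours 30 minutes.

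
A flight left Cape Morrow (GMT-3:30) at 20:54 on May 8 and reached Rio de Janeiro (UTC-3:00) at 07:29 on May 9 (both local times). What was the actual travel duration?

Rio de Janeiro is 0:30 ahead of Cape Morrow.
Clock-face elapsed time (ignoring zones) is 10 hours 35 minutes.
Actual elapsed = 10 hours 35 minutes − 0:30 = 10 hours 5 minutes.

10 hours 5 minutes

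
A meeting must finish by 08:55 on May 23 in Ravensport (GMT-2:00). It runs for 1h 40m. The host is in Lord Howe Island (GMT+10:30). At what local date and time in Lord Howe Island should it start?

19:45 on May 23

Target end time in UTC: 08:55 + 2:00 = 10:55 on May 23.
Subtract 1 hour and 40 minutes → start 09:15 UTC on May 23.
Lord Howe Island is UTC+10:30: 09:15 + 10:30 = 19:45 on May 23.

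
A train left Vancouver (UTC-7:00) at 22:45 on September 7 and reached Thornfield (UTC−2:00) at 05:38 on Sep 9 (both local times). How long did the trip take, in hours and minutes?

25 hours 53 minutes

Departure in UTC: 22:45 + 7:00 = 05:45 on Sep 8.
Arrival in UTC: 05:38 + 2:00 = 07:38 on Sep 9.
Elapsed = 07:38 − 05:45 (+1 day) = 25 hours 53 minutes.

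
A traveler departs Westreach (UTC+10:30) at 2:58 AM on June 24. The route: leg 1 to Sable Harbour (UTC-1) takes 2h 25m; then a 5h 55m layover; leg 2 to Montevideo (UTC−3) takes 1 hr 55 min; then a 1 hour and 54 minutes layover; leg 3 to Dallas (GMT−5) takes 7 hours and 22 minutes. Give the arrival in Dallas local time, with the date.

6:59 AM on Jun 24

Convert departure to UTC: 2:58 AM − 10:30 = 4:28 PM UTC on Jun 23.
Add 2 hours 25 minutes leg 1 → 6:53 PM UTC.
Add 5 hours 55 minutes layover in Sable Harbour → 12:48 AM UTC (Jun 24).
Add 1 hour and 55 minutes leg 2 → 2:43 AM UTC.
Add 1 hour and 54 minutes layover in Montevideo → 4:37 AM UTC.
Add 7 hours and 22 minutes leg 3 → 11:59 AM UTC.
Dallas is UTC−5:00, so local arrival = 11:59 AM − 5:00 = 6:59 AM on Jun 24.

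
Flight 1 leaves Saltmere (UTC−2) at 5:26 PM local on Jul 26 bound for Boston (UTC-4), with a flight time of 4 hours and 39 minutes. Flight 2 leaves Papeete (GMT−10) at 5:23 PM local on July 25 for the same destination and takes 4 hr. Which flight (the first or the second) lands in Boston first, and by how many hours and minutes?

the second, by 16 hours 42 minutes

Flight 1 in UTC: 5:26 PM + 2:00 = 7:26 PM on Jul 26.
+4 hours and 39 minutes → arrive 12:05 AM UTC on Jul 27.
Flight 2 in UTC: 5:23 PM + 10:00 = 3:23 AM on Jul 26.
+4 hours → arrive 7:23 AM UTC on Jul 26.
Flight 2 lands earlier by 16 hours 42 minutes.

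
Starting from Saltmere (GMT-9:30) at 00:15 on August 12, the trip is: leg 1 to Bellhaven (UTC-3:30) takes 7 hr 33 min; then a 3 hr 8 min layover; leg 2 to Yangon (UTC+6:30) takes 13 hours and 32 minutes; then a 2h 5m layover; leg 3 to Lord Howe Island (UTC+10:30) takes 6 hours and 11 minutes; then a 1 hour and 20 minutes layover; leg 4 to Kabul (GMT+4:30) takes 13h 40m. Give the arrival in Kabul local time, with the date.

Convert departure to UTC: 00:15 + 9:30 = 09:45 UTC on Aug 12.
Add 7 hours and 33 minutes leg 1 → 17:18 UTC.
Add 3 hours 8 minutes layover in Bellhaven → 20:26 UTC.
Add 13 hours and 32 minutes leg 2 → 09:58 UTC (Aug 13).
Add 2 hours and 5 minutes layover in Yangon → 12:03 UTC.
Add 6 hours 11 minutes leg 3 → 18:14 UTC.
Add 1 hour 20 minutes layover in Lord Howe Island → 19:34 UTC.
Add 13 hours and 40 minutes leg 4 → 09:14 UTC (Aug 14).
Kabul is UTC+4:30, so local arrival = 09:14 + 4:30 = 13:44 on Aug 14.

13:44 on August 14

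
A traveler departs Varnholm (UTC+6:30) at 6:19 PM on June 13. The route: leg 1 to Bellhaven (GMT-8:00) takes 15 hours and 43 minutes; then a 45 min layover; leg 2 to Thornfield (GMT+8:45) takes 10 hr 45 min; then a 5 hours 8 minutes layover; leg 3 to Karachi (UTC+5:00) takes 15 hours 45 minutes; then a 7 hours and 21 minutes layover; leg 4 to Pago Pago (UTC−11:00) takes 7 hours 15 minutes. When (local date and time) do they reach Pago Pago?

Convert departure to UTC: 6:19 PM − 6:30 = 11:49 AM UTC on Jun 13.
Add 15 hours and 43 minutes leg 1 → 3:32 AM UTC (Jun 14).
Add 45 minutes layover in Bellhaven → 4:17 AM UTC.
Add 10 hours and 45 minutes leg 2 → 3:02 PM UTC.
Add 5 hours 8 minutes layover in Thornfield → 8:10 PM UTC.
Add 15 hours and 45 minutes leg 3 → 11:55 AM UTC (Jun 15).
Add 7 hours and 21 minutes layover in Karachi → 7:16 PM UTC.
Add 7 hours and 15 minutes leg 4 → 2:31 AM UTC (Jun 16).
Pago Pago is UTC−11:00, so local arrival = 2:31 AM − 11:00 = 3:31 PM on Jun 15.

3:31 PM on Jun 15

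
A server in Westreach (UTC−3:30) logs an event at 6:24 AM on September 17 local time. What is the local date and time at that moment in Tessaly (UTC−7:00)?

In UTC: 6:24 AM + 3:30 = 9:54 AM on Sep 17.
Tessaly is UTC−7:00: 9:54 AM − 7:00 = 2:54 AM on Sep 17.

2:54 AM on September 17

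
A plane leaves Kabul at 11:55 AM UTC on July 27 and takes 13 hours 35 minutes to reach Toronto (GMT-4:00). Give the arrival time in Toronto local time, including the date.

9:30 PM on Jul 27

Departure is given in UTC: 11:55 AM on Jul 27.
Add 13 hours and 35 minutes → 1:30 AM UTC (Jul 28).
Toronto is UTC−4:00: 1:30 AM − 4:00 = 9:30 PM on Jul 27.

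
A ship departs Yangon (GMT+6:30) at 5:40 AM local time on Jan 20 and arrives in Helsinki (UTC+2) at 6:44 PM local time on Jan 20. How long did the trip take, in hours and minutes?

17 hours 34 minutes

Departure in UTC: 5:40 AM − 6:30 = 11:10 PM on Jan 19.
Arrival in UTC: 6:44 PM − 2:00 = 4:44 PM on Jan 20.
Elapsed = 4:44 PM − 11:10 PM (+1 day) = 17 hours 34 minutes.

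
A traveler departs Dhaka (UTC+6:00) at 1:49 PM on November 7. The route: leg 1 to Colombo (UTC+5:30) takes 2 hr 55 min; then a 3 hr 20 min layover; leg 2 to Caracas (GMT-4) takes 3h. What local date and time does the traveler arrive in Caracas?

1:04 PM on November 7

Convert departure to UTC: 1:49 PM − 6:00 = 7:49 AM UTC on Nov 7.
Add 2 hours 55 minutes leg 1 → 10:44 AM UTC.
Add 3 hours 20 minutes layover in Colombo → 2:04 PM UTC.
Add 3 hours leg 2 → 5:04 PM UTC.
Caracas is UTC−4:00, so local arrival = 5:04 PM − 4:00 = 1:04 PM on Nov 7.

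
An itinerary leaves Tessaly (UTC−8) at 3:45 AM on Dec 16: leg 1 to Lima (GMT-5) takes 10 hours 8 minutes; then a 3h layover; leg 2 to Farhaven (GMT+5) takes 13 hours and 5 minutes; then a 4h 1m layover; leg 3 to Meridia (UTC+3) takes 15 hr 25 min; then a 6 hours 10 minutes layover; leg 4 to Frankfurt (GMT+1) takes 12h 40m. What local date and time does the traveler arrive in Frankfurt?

Convert departure to UTC: 3:45 AM + 8:00 = 11:45 AM UTC on Dec 16.
Add 10 hours 8 minutes leg 1 → 9:53 PM UTC.
Add 3 hours layover in Lima → 12:53 AM UTC (Dec 17).
Add 13 hours and 5 minutes leg 2 → 1:58 PM UTC.
Add 4 hours and 1 minute layover in Farhaven → 5:59 PM UTC.
Add 15 hours 25 minutes leg 3 → 9:24 AM UTC (Dec 18).
Add 6 hours and 10 minutes layover in Meridia → 3:34 PM UTC.
Add 12 hours and 40 minutes leg 4 → 4:14 AM UTC (Dec 19).
Frankfurt is UTC+1:00, so local arrival = 4:14 AM + 1:00 = 5:14 AM on Dec 19.

5:14 AM on December 19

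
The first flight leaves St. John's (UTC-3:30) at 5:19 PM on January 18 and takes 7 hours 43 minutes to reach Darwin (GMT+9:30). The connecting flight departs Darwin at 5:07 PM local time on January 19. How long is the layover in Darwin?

3 hours 5 minutes

Convert departure to UTC: 5:19 PM + 3:30 = 8:49 PM UTC on Jan 18.
Add 7 hours and 43 minutes flight time → 4:32 AM UTC (Jan 19).
Darwin is UTC+9:30, so local arrival = 4:32 AM + 9:30 = 2:02 PM on Jan 19.
Layover = 5:07 PM − 2:02 PM = 3 hours 5 minutes.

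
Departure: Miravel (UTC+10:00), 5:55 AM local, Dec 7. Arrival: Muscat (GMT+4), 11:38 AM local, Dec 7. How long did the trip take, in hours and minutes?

Departure in UTC: 5:55 AM − 10:00 = 7:55 PM on Dec 6.
Arrival in UTC: 11:38 AM − 4:00 = 7:38 AM on Dec 7.
Elapsed = 7:38 AM − 7:55 PM (+1 day) = 11 hours 43 minutes.

11 hours 43 minutes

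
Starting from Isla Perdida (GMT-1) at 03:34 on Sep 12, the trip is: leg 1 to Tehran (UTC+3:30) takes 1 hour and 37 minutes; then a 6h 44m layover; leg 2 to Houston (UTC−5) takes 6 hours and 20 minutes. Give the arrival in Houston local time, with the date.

Convert departure to UTC: 03:34 + 1:00 = 04:34 UTC on Sep 12.
Add 1 hour 37 minutes leg 1 → 06:11 UTC.
Add 6 hours 44 minutes layover in Tehran → 12:55 UTC.
Add 6 hours and 20 minutes leg 2 → 19:15 UTC.
Houston is UTC−5:00, so local arrival = 19:15 − 5:00 = 14:15 on Sep 12.

14:15 on September 12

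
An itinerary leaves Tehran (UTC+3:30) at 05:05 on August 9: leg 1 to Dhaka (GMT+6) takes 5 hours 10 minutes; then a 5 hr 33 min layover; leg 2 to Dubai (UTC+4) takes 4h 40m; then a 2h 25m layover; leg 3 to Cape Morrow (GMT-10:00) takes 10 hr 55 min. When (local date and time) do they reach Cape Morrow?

Convert departure to UTC: 05:05 − 3:30 = 01:35 UTC on Aug 9.
Add 5 hours 10 minutes leg 1 → 06:45 UTC.
Add 5 hours 33 minutes layover in Dhaka → 12:18 UTC.
Add 4 hours and 40 minutes leg 2 → 16:58 UTC.
Add 2 hours and 25 minutes layover in Dubai → 19:23 UTC.
Add 10 hours 55 minutes leg 3 → 06:18 UTC (Aug 10).
Cape Morrow is UTC−10:00, so local arrival = 06:18 − 10:00 = 20:18 on Aug 9.

20:18 on Aug 9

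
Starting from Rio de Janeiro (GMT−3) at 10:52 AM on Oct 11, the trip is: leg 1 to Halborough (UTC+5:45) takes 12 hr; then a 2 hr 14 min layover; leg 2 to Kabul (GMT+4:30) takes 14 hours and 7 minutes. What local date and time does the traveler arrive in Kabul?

Convert departure to UTC: 10:52 AM + 3:00 = 1:52 PM UTC on Oct 11.
Add 12 hours leg 1 → 1:52 AM UTC (Oct 12).
Add 2 hours 14 minutes layover in Halborough → 4:06 AM UTC.
Add 14 hours 7 minutes leg 2 → 6:13 PM UTC.
Kabul is UTC+4:30, so local arrival = 6:13 PM + 4:30 = 10:43 PM on Oct 12.

10:43 PM on Oct 12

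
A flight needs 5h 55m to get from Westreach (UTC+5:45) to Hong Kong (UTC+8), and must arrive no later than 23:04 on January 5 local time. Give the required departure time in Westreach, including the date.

Target arrival in UTC: 23:04 − 8:00 = 15:04 on Jan 5.
Subtract 5 hours and 55 minutes → departure 09:09 UTC on Jan 5.
Westreach is UTC+5:45: 09:09 + 5:45 = 14:54 on Jan 5.

14:54 on January 5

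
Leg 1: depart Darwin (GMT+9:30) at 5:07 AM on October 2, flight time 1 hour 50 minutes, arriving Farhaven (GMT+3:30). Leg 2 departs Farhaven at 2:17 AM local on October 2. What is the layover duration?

1 hour 20 minutes

Convert departure to UTC: 5:07 AM − 9:30 = 7:37 PM UTC on Oct 1.
Add 1 hour 50 minutes flight time → 9:27 PM UTC.
Farhaven is UTC+3:30, so local arrival = 9:27 PM + 3:30 = 12:57 AM on Oct 2.
Layover = 2:17 AM − 12:57 AM = 1 hour 20 minutes.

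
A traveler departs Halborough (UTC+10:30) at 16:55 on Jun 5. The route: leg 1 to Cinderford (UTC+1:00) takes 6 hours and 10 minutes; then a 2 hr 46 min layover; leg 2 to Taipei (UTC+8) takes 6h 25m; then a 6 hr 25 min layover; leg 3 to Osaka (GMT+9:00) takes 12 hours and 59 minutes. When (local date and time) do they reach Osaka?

02:10 on Jun 7

Convert departure to UTC: 16:55 − 10:30 = 06:25 UTC on Jun 5.
Add 6 hours 10 minutes leg 1 → 12:35 UTC.
Add 2 hours 46 minutes layover in Cinderford → 15:21 UTC.
Add 6 hours 25 minutes leg 2 → 21:46 UTC.
Add 6 hours 25 minutes layover in Taipei → 04:11 UTC (Jun 6).
Add 12 hours and 59 minutes leg 3 → 17:10 UTC.
Osaka is UTC+9:00, so local arrival = 17:10 + 9:00 = 02:10 on Jun 7.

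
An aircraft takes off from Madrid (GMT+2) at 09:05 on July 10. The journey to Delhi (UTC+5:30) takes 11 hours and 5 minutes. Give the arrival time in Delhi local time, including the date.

Delhi is 3:30 ahead of Madrid.
After 11 hours and 5 minutes it is 20:10 in Madrid.
Shift by the zone difference: 20:10 + 3:30 = 23:40 on Jul 10 in Delhi.

23:40 on Jul 10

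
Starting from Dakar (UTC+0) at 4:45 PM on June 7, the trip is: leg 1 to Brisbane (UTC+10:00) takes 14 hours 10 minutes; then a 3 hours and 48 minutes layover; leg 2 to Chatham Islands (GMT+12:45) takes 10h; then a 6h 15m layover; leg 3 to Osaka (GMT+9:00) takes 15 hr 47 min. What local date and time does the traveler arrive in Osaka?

3:45 AM on Jun 10

Dakar is at UTC+0, so departure is already 4:45 PM UTC on Jun 7.
Add 14 hours 10 minutes leg 1 → 6:55 AM UTC (Jun 8).
Add 3 hours and 48 minutes layover in Brisbane → 10:43 AM UTC.
Add 10 hours leg 2 → 8:43 PM UTC.
Add 6 hours and 15 minutes layover in Chatham Islands → 2:58 AM UTC (Jun 9).
Add 15 hours 47 minutes leg 3 → 6:45 PM UTC.
Osaka is UTC+9:00, so local arrival = 6:45 PM + 9:00 = 3:45 AM on Jun 10.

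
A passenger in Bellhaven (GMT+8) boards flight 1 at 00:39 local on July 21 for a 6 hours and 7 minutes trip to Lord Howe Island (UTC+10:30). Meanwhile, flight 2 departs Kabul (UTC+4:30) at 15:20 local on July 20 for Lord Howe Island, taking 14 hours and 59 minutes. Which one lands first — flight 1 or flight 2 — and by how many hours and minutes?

Flight 1 in UTC: 00:39 − 8:00 = 16:39 on Jul 20.
+6 hours 7 minutes → arrive 22:46 UTC on Jul 20.
Flight 2 in UTC: 15:20 − 4:30 = 10:50 on Jul 20.
+14 hours and 59 minutes → arrive 01:49 UTC on Jul 21.
Flight 1 lands earlier by 3 hours 3 minutes.

the first, by 3 hours 3 minutes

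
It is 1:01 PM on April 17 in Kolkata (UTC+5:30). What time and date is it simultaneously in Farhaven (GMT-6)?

1:31 AM on April 17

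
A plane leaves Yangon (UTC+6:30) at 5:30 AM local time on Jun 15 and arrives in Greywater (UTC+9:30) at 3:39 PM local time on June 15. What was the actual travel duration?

7 hours 9 minutes

Greywater is 3:00 ahead of Yangon.
Clock-face elapsed time (ignoring zones) is 10 hours 9 minutes.
Actual elapsed = 10 hours 9 minutes − 3:00 = 7 hours 9 minutes.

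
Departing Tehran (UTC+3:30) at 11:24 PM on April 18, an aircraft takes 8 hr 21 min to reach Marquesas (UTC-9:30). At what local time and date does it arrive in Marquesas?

6:45 PM on Apr 18

Marquesas is 13:00 behind Tehran.
After 8 hours 21 minutes it is 7:45 AM (Apr 19) in Tehran.
Shift by the zone difference: 7:45 AM − 13:00 = 6:45 PM on Apr 18 in Marquesas.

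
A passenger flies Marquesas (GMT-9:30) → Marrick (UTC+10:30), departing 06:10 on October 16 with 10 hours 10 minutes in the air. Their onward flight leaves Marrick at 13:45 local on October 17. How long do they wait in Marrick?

1 hour 25 minutes

Convert departure to UTC: 06:10 + 9:30 = 15:40 UTC on Oct 16.
Add 10 hours 10 minutes flight time → 01:50 UTC (Oct 17).
Marrick is UTC+10:30, so local arrival = 01:50 + 10:30 = 12:20 on Oct 17.
Layover = 13:45 − 12:20 = 1 hour 25 minutes.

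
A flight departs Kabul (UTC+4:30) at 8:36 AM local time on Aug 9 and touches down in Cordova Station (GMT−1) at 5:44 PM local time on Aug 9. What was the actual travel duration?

Departure in UTC: 8:36 AM − 4:30 = 4:06 AM on Aug 9.
Arrival in UTC: 5:44 PM + 1:00 = 6:44 PM on Aug 9.
Elapsed = 6:44 PM − 4:06 AM = 14 hours 38 minutes.

14 hours 38 minutes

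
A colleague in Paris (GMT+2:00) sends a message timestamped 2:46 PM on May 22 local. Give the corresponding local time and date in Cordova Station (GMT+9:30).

Cordova Station is 7:30 ahead of Paris.
Shift by the zone difference: 2:46 PM + 7:30 = 10:16 PM on May 22 in Cordova Station.

10:16 PM on May 22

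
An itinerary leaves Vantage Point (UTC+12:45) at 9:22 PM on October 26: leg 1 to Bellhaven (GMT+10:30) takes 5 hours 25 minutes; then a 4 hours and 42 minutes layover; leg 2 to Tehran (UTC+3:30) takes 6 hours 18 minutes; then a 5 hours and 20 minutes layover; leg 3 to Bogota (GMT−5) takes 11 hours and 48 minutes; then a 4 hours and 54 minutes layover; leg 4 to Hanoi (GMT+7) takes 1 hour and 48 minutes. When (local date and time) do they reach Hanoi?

7:52 AM on October 28

Convert departure to UTC: 9:22 PM − 12:45 = 8:37 AM UTC on Oct 26.
Add 5 hours and 25 minutes leg 1 → 2:02 PM UTC.
Add 4 hours and 42 minutes layover in Bellhaven → 6:44 PM UTC.
Add 6 hours 18 minutes leg 2 → 1:02 AM UTC (Oct 27).
Add 5 hours 20 minutes layover in Tehran → 6:22 AM UTC.
Add 11 hours 48 minutes leg 3 → 6:10 PM UTC.
Add 4 hours and 54 minutes layover in Bogota → 11:04 PM UTC.
Add 1 hour 48 minutes leg 4 → 12:52 AM UTC (Oct 28).
Hanoi is UTC+7:00, so local arrival = 12:52 AM + 7:00 = 7:52 AM on Oct 28.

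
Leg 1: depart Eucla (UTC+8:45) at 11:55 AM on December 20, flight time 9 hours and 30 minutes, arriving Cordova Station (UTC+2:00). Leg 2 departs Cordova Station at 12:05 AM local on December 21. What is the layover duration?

9 hours 25 minutes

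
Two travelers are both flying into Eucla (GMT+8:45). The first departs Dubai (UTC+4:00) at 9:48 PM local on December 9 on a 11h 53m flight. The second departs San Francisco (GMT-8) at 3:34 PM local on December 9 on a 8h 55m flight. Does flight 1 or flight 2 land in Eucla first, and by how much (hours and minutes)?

Flight 1 in UTC: 9:48 PM − 4:00 = 5:48 PM on Dec 9.
+11 hours 53 minutes → arrive 5:41 AM UTC on Dec 10.
Flight 2 in UTC: 3:34 PM + 8:00 = 11:34 PM on Dec 9.
+8 hours and 55 minutes → arrive 8:29 AM UTC on Dec 10.
Flight 1 lands earlier by 2 hours 48 minutes.

the first, by 2 hours 48 minutes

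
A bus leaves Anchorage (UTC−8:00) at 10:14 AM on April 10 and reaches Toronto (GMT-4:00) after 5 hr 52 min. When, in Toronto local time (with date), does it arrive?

8:06 PM on Apr 10

Convert departure to UTC: 10:14 AM + 8:00 = 6:14 PM UTC on Apr 10.
Add 5 hours and 52 minutes travel time → 12:06 AM UTC (Apr 11).
Toronto is UTC−4:00, so local arrival = 12:06 AM − 4:00 = 8:06 PM on Apr 10.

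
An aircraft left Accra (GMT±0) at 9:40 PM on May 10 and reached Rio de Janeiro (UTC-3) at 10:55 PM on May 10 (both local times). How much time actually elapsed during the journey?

Departure is already UTC: 9:40 PM on May 10.
Arrival in UTC: 10:55 PM + 3:00 = 1:55 AM on May 11.
Elapsed = 1:55 AM − 9:40 PM (+1 day) = 4 hours 15 minutes.

4 hours 15 minutes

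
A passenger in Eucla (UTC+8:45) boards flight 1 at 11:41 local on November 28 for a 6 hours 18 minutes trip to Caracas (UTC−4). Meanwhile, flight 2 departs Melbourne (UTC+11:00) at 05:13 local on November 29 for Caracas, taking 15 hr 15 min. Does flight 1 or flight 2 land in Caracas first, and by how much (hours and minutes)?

Flight 1 in UTC: 11:41 − 8:45 = 02:56 on Nov 28.
+6 hours and 18 minutes → arrive 09:14 UTC on Nov 28.
Flight 2 in UTC: 05:13 − 11:00 = 18:13 on Nov 28.
+15 hours and 15 minutes → arrive 09:28 UTC on Nov 29.
Flight 1 lands earlier by 24 hours 14 minutes.

the first, by 24 hours 14 minutes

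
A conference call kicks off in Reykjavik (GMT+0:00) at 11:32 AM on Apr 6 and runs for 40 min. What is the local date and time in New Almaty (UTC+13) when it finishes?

Reykjavik is at UTC+0, so start is already 11:32 AM UTC on Apr 6.
Add 40 minutes duration → 12:12 PM UTC.
New Almaty is UTC+13:00, so local end time = 12:12 PM + 13:00 = 1:12 AM on Apr 7.

1:12 AM on Apr 7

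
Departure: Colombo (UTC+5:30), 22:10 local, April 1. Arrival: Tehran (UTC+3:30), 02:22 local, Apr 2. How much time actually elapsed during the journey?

6 hours 12 minutes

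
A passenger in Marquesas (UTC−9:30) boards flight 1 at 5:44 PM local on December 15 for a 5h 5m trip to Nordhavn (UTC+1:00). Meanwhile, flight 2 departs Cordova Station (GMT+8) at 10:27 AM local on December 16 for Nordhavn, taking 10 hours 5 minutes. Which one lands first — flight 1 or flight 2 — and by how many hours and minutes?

Flight 1 in UTC: 5:44 PM + 9:30 = 3:14 AM on Dec 16.
+5 hours 5 minutes → arrive 8:19 AM UTC on Dec 16.
Flight 2 in UTC: 10:27 AM − 8:00 = 2:27 AM on Dec 16.
+10 hours 5 minutes → arrive 12:32 PM UTC on Dec 16.
Flight 1 lands earlier by 4 hours 13 minutes.

the first, by 4 hours 13 minutes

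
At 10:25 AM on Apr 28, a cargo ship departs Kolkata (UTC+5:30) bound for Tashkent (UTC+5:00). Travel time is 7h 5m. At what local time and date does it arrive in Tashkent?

5:00 PM on Apr 28

Convert departure to UTC: 10:25 AM − 5:30 = 4:55 AM UTC on Apr 28.
Add 7 hours and 5 minutes travel time → 12:00 PM UTC.
Tashkent is UTC+5:00, so local arrival = 12:00 PM + 5:00 = 5:00 PM on Apr 28.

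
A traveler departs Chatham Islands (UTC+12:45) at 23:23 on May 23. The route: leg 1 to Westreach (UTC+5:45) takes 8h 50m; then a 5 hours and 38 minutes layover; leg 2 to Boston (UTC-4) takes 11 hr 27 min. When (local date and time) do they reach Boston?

08:33 on May 24

Convert departure to UTC: 23:23 − 12:45 = 10:38 UTC on May 23.
Add 8 hours and 50 minutes leg 1 → 19:28 UTC.
Add 5 hours and 38 minutes layover in Westreach → 01:06 UTC (May 24).
Add 11 hours 27 minutes leg 2 → 12:33 UTC.
Boston is UTC−4:00, so local arrival = 12:33 − 4:00 = 08:33 on May 24.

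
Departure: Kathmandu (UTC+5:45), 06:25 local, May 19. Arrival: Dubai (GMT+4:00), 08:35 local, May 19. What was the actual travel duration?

3 hours 55 minutes

Dubai is 1:45 behind Kathmandu.
Clock-face elapsed time (ignoring zones) is 2 hours 10 minutes.
Actual elapsed = 2 hours 10 minutes + 1:45 = 3 hours 55 minutes.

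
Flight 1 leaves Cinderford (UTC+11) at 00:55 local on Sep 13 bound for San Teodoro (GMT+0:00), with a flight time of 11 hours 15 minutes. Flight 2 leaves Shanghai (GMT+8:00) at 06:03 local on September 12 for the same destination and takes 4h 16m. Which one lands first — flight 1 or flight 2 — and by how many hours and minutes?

the second, by 22 hours 51 minutes

Flight 1 in UTC: 00:55 − 11:00 = 13:55 on Sep 12.
+11 hours 15 minutes → arrive 01:10 UTC on Sep 13.
Flight 2 in UTC: 06:03 − 8:00 = 22:03 on Sep 11.
+4 hours 16 minutes → arrive 02:19 UTC on Sep 12.
Flight 2 lands earlier by 22 hours 51 minutes.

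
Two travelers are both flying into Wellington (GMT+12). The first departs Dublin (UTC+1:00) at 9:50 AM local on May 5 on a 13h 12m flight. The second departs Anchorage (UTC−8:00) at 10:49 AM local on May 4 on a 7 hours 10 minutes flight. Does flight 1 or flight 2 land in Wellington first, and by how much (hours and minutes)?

the second, by 20 hours 3 minutes

Flight 1 in UTC: 9:50 AM − 1:00 = 8:50 AM on May 5.
+13 hours 12 minutes → arrive 10:02 PM UTC on May 5.
Flight 2 in UTC: 10:49 AM + 8:00 = 6:49 PM on May 4.
+7 hours and 10 minutes → arrive 1:59 AM UTC on May 5.
Flight 2 lands earlier by 20 hours 3 minutes.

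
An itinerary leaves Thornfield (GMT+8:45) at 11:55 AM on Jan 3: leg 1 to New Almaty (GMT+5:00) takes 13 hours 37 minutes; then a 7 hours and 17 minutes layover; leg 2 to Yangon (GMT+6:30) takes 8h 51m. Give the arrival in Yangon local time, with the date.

Convert departure to UTC: 11:55 AM − 8:45 = 3:10 AM UTC on Jan 3.
Add 13 hours and 37 minutes leg 1 → 4:47 PM UTC.
Add 7 hours 17 minutes layover in New Almaty → 12:04 AM UTC (Jan 4).
Add 8 hours and 51 minutes leg 2 → 8:55 AM UTC.
Yangon is UTC+6:30, so local arrival = 8:55 AM + 6:30 = 3:25 PM on Jan 4.

3:25 PM on January 4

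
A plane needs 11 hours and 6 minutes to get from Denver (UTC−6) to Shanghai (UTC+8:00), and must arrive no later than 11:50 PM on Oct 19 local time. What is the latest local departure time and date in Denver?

Target arrival in UTC: 11:50 PM − 8:00 = 3:50 PM on Oct 19.
Subtract 11 hours and 6 minutes → departure 4:44 AM UTC on Oct 19.
Denver is UTC−6:00: 4:44 AM − 6:00 = 10:44 PM on Oct 18.

10:44 PM on October 18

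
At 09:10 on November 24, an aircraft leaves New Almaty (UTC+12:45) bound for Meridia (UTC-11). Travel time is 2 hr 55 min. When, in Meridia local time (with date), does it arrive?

12:20 on Nov 23

Convert departure to UTC: 09:10 − 12:45 = 20:25 UTC on Nov 23.
Add 2 hours 55 minutes travel time → 23:20 UTC.
Meridia is UTC−11:00, so local arrival = 23:20 − 11:00 = 12:20 on Nov 23.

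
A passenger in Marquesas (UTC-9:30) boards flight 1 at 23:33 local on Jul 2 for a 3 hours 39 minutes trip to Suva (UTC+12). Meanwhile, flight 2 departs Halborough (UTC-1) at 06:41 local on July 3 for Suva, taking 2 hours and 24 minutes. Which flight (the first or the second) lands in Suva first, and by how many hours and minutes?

Flight 1 in UTC: 23:33 + 9:30 = 09:03 on Jul 3.
+3 hours 39 minutes → arrive 12:42 UTC on Jul 3.
Flight 2 in UTC: 06:41 + 1:00 = 07:41 on Jul 3.
+2 hours and 24 minutes → arrive 10:05 UTC on Jul 3.
Flight 2 lands earlier by 2 hours 37 minutes.

the second, by 2 hours 37 minutes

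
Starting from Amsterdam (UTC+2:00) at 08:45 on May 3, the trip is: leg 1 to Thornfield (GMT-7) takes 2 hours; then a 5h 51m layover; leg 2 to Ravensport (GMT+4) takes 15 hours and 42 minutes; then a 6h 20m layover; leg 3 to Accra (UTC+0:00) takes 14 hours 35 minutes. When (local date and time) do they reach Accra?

03:13 on May 5

Convert departure to UTC: 08:45 − 2:00 = 06:45 UTC on May 3.
Add 2 hours leg 1 → 08:45 UTC.
Add 5 hours 51 minutes layover in Thornfield → 14:36 UTC.
Add 15 hours and 42 minutes leg 2 → 06:18 UTC (May 4).
Add 6 hours 20 minutes layover in Ravensport → 12:38 UTC.
Add 14 hours 35 minutes leg 3 → 03:13 UTC (May 5).
Accra is UTC+0, so local arrival is the same: 03:13 on May 5.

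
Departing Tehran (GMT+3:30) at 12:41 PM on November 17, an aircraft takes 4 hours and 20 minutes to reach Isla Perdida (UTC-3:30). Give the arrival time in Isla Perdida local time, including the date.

10:01 AM on November 17

Isla Perdida is 7:00 behind Tehran.
After 4 hours and 20 minutes it is 5:01 PM in Tehran.
Shift by the zone difference: 5:01 PM − 7:00 = 10:01 AM on Nov 17 in Isla Perdida.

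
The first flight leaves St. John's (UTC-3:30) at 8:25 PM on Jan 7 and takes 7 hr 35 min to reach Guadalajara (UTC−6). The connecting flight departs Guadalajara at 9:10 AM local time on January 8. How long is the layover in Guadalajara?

7 hours 40 minutes

Convert departure to UTC: 8:25 PM + 3:30 = 11:55 PM UTC on Jan 7.
Add 7 hours 35 minutes flight time → 7:30 AM UTC (Jan 8).
Guadalajara is UTC−6:00, so local arrival = 7:30 AM − 6:00 = 1:30 AM on Jan 8.
Layover = 9:10 AM − 1:30 AM = 7 hours 40 minutes.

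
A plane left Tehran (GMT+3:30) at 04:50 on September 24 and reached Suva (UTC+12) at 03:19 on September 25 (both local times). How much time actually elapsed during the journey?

Departure in UTC: 04:50 − 3:30 = 01:20 on Sep 24.
Arrival in UTC: 03:19 − 12:00 = 15:19 on Sep 24.
Elapsed = 15:19 − 01:20 = 13 hours 59 minutes.

13 hours 59 minutes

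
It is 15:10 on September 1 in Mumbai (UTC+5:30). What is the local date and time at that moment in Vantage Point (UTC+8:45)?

In UTC: 15:10 − 5:30 = 09:40 on Sep 1.
Vantage Point is UTC+8:45: 09:40 + 8:45 = 18:25 on Sep 1.

18:25 on Sep 1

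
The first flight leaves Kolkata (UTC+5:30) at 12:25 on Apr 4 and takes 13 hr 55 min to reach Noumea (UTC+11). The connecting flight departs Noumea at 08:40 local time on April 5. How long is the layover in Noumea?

50 minutes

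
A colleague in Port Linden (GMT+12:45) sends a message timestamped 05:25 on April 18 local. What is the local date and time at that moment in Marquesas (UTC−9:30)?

07:10 on Apr 17

In UTC: 05:25 − 12:45 = 16:40 on Apr 17.
Marquesas is UTC−9:30: 16:40 − 9:30 = 07:10 on Apr 17.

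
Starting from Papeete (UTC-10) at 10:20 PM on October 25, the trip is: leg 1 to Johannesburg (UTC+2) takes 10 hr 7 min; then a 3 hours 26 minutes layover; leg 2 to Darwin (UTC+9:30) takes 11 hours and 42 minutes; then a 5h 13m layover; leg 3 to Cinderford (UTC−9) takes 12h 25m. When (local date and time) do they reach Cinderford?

6:13 PM on Oct 27

Convert departure to UTC: 10:20 PM + 10:00 = 8:20 AM UTC on Oct 26.
Add 10 hours and 7 minutes leg 1 → 6:27 PM UTC.
Add 3 hours and 26 minutes layover in Johannesburg → 9:53 PM UTC.
Add 11 hours and 42 minutes leg 2 → 9:35 AM UTC (Oct 27).
Add 5 hours 13 minutes layover in Darwin → 2:48 PM UTC.
Add 12 hours 25 minutes leg 3 → 3:13 AM UTC (Oct 28).
Cinderford is UTC−9:00, so local arrival = 3:13 AM − 9:00 = 6:13 PM on Oct 27.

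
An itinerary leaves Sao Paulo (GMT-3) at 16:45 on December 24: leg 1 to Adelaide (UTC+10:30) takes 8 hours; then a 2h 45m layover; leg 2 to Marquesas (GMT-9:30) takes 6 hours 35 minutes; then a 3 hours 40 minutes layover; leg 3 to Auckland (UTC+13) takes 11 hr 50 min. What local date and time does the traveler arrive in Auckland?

Convert departure to UTC: 16:45 + 3:00 = 19:45 UTC on Dec 24.
Add 8 hours leg 1 → 03:45 UTC (Dec 25).
Add 2 hours 45 minutes layover in Adelaide → 06:30 UTC.
Add 6 hours 35 minutes leg 2 → 13:05 UTC.
Add 3 hours 40 minutes layover in Marquesas → 16:45 UTC.
Add 11 hours and 50 minutes leg 3 → 04:35 UTC (Dec 26).
Auckland is UTC+13:00, so local arrival = 04:35 + 13:00 = 17:35 on Dec 26.

17:35 on December 26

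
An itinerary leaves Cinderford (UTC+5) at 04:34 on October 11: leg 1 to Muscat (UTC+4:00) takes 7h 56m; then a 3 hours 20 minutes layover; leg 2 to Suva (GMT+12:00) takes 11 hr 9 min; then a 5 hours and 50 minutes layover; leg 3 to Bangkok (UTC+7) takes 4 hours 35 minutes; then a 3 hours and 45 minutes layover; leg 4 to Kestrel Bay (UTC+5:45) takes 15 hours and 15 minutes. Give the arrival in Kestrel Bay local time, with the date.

09:09 on October 13

Convert departure to UTC: 04:34 − 5:00 = 23:34 UTC on Oct 10.
Add 7 hours and 56 minutes leg 1 → 07:30 UTC (Oct 11).
Add 3 hours and 20 minutes layover in Muscat → 10:50 UTC.
Add 11 hours and 9 minutes leg 2 → 21:59 UTC.
Add 5 hours and 50 minutes layover in Suva → 03:49 UTC (Oct 12).
Add 4 hours and 35 minutes leg 3 → 08:24 UTC.
Add 3 hours 45 minutes layover in Bangkok → 12:09 UTC.
Add 15 hours and 15 minutes leg 4 → 03:24 UTC (Oct 13).
Kestrel Bay is UTC+5:45, so local arrival = 03:24 + 5:45 = 09:09 on Oct 13.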